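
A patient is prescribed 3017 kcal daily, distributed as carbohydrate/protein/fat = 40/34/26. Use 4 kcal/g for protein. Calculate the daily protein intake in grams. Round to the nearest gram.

256 g/day

Protein energy = 34% × 3017 = 1025.78 kcal.
At 4 kcal/g: 1025.78 ÷ 4 = 256.445 g.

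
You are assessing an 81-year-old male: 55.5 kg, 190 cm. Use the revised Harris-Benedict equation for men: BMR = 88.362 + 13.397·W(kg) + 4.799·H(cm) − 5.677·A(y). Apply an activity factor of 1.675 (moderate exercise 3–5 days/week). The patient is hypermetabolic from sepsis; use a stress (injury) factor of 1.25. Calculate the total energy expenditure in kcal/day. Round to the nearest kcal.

Harris-Benedict: BMR = 88.362 + 13.397(55.5) + 4.799(190) − 5.677(81) = 1283.8685 kcal/day.
TEE = BMR × activity factor = 1283.8685 × 1.675 = 2150.4797 kcal/day.
Apply stress factor: 2150.4797 × 1.25 = 2688.0997 kcal/day.

2688 kcal/day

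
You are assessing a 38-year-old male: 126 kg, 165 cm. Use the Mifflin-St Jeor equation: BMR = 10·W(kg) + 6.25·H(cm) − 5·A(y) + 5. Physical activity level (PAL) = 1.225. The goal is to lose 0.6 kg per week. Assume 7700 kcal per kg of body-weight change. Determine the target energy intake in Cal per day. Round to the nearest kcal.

Mifflin-St Jeor (male): BMR = 10(126) + 6.25(165) − 5(38) + 5 = 1260 + 1031.25 − 190 + 5 = 2106.25 kcal/day.
TEE = 2106.25 × 1.225 = 2580.1563 kcal/day.
Required daily deficit = 0.6 × 7700 ÷ 7 = 660 kcal/day.
Target intake = 2580.1563 − 660 = 1920.1563 kcal/day.

1920 Cal per day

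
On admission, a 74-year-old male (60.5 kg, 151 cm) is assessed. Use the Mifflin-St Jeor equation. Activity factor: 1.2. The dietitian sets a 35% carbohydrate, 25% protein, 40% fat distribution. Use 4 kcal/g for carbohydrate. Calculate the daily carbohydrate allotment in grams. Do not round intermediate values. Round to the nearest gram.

124 g/day

Mifflin-St Jeor (male): BMR = 10(60.5) + 6.25(151) − 5(74) + 5 = 605 + 943.75 − 370 + 5 = 1183.75 kcal/day.
TEE = 1183.75 × 1.2 = 1420.5 kcal/day.
Carbohydrate energy = 35% × 1420.5 = 497.175 kcal.
Carbohydrate = 497.175 ÷ 4 kcal/g = 124.2938 g.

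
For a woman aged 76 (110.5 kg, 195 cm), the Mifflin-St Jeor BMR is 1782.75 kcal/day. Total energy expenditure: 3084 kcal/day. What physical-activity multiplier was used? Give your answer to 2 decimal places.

Activity factor = TEE ÷ BMR = 3084 ÷ 1782.75 = 1.73.

1.73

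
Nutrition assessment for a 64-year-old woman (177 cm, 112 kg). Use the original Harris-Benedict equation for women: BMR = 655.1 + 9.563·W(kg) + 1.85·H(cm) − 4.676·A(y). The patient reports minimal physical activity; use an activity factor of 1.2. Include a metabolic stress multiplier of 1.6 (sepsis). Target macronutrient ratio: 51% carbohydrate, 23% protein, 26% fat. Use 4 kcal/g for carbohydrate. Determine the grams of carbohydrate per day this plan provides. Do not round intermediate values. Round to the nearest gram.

Harris-Benedict: BMR = 655.1 + 9.563(112) + 1.85(177) − 4.676(64) = 1754.342 kcal/day.
TEE = 1754.342 × 1.2 = 2105.2104 kcal/day.
With stress factor 1.6: 2105.2104 × 1.6 = 3368.3366 kcal/day.
Carbohydrate energy = 51% × 3368.3366 = 1717.8517 kcal.
Carbohydrate = 1717.8517 ÷ 4 kcal/g = 429.4629 g.

429 g/day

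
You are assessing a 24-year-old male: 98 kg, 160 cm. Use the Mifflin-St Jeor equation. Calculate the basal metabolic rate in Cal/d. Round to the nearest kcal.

1865 Cal/d

Mifflin-St Jeor (male): BMR = 10(98) + 6.25(160) − 5(24) + 5 = 980 + 1000 − 120 + 5 = 1865 kcal/day.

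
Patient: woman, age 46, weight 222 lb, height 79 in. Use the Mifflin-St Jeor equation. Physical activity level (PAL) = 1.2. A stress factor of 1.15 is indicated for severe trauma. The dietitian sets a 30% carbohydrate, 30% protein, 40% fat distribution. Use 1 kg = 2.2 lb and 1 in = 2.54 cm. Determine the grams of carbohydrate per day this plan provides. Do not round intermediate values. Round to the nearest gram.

194 g/day

Convert to metric: weight = 222 ÷ 2.2 = 100.9091 kg; height = 79 × 2.54 = 200.66 cm.
Mifflin-St Jeor (female): BMR = 10(100.9091) + 6.25(200.66) − 5(46) − 161 = 1009.0909 + 1254.125 − 230 − 161 = 1872.2159 kcal/day.
TEE = 1872.2159 × 1.2 = 2246.6591 kcal/day.
With stress factor 1.15: 2246.6591 × 1.15 = 2583.658 kcal/day.
Carbohydrate energy = 30% × 2583.658 = 775.0974 kcal.
Carbohydrate = 775.0974 ÷ 4 kcal/g = 193.7743 g.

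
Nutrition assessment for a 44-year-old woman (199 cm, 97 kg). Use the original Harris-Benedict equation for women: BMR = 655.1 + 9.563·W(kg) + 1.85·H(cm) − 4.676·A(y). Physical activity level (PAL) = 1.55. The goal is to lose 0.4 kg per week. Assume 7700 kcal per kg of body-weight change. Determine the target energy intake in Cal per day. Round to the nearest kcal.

2265 Cal per day

Harris-Benedict: BMR = 655.1 + 9.563(97) + 1.85(199) − 4.676(44) = 1745.117 kcal/day.
TEE = 1745.117 × 1.55 = 2704.9314 kcal/day.
Required daily deficit = 0.4 × 7700 ÷ 7 = 440 kcal/day.
Target intake = 2704.9314 − 440 = 2264.9314 kcal/day.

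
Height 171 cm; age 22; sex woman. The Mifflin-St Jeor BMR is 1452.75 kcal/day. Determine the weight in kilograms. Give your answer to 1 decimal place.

1452.75 = 10·W + 6.25(171) − 5(22) − 161
10·W = 1452.75 − 797.75 = 655, so W = 65.5 kg.

65.5 kg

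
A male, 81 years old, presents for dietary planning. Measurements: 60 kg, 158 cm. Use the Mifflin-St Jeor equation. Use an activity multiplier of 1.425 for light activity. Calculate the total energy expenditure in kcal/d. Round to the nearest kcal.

1692 kcal/d

Mifflin-St Jeor (male): BMR = 10(60) + 6.25(158) − 5(81) + 5 = 600 + 987.5 − 405 + 5 = 1187.5 kcal/day.
TEE = BMR × activity factor = 1187.5 × 1.425 = 1692.1875 kcal/day.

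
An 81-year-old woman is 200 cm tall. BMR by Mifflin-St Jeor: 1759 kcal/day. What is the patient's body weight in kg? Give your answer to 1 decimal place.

1759 = 10·W + 6.25(200) − 5(81) − 161
10·W = 1759 − 684 = 1075, so W = 107.5 kg.

107.5 kg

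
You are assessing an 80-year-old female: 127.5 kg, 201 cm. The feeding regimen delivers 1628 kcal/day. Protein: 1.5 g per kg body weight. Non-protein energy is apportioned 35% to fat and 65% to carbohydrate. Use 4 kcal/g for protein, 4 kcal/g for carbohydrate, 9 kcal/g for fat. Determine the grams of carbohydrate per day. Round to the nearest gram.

140 g/day

Protein = 1.5 × 127.5 = 191.25 g → 191.25 × 4 = 765 kcal.
Non-protein calories = 1628 − 765 = 863 kcal.
Fat: 35% × 863 = 302.05 kcal; carbohydrate: 560.95 kcal.
Carbohydrate: 560.95 kcal ÷ 4 kcal/g = 140.2375 g.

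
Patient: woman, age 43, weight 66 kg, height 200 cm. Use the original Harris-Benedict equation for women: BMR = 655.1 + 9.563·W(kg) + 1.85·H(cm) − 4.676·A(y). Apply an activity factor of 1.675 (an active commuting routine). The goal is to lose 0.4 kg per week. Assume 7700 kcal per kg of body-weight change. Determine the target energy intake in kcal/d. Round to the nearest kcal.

Harris-Benedict: BMR = 655.1 + 9.563(66) + 1.85(200) − 4.676(43) = 1455.19 kcal/day.
TEE = 1455.19 × 1.675 = 2437.4433 kcal/day.
Required daily deficit = 0.4 × 7700 ÷ 7 = 440 kcal/day.
Target intake = 2437.4433 − 440 = 1997.4433 kcal/day.

1997 kcal/d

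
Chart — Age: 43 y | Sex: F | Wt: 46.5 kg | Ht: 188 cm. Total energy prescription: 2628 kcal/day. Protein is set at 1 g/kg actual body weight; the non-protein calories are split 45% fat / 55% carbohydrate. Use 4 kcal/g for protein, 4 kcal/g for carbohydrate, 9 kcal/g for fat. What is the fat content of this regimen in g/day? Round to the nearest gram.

122 g/day

Protein = 1 × 46.5 = 46.5 g → 46.5 × 4 = 186 kcal.
Non-protein calories = 2628 − 186 = 2442 kcal.
Fat: 45% × 2442 = 1098.9 kcal; carbohydrate: 1343.1 kcal.
Fat: 1098.9 kcal ÷ 9 kcal/g = 122.1 g.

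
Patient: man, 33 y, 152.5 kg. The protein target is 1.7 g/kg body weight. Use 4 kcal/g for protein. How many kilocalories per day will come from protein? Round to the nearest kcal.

Protein = 1.7 g/kg × 152.5 kg = 259.25 g/day.
Protein energy = 259.25 g × 4 kcal/g = 1037 kcal/day.

1037 kcal/day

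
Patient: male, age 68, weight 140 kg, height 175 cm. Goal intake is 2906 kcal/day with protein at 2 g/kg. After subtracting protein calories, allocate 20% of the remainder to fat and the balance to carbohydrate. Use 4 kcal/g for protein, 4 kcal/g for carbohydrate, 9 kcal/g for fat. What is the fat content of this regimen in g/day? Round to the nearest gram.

Protein = 2 × 140 = 280 g → 280 × 4 = 1120 kcal.
Non-protein calories = 2906 − 1120 = 1786 kcal.
Fat: 20% × 1786 = 357.2 kcal; carbohydrate: 1428.8 kcal.
Fat: 357.2 kcal ÷ 9 kcal/g = 39.6889 g.

40 g/day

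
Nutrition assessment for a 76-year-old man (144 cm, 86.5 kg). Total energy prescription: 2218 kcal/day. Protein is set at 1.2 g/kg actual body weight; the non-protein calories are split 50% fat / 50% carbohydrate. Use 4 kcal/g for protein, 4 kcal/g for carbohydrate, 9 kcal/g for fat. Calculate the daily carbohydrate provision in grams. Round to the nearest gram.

Protein = 1.2 × 86.5 = 103.8 g → 103.8 × 4 = 415.2 kcal.
Non-protein calories = 2218 − 415.2 = 1802.8 kcal.
Fat: 50% × 1802.8 = 901.4 kcal; carbohydrate: 901.4 kcal.
Carbohydrate: 901.4 kcal ÷ 4 kcal/g = 225.35 g.

225 g/day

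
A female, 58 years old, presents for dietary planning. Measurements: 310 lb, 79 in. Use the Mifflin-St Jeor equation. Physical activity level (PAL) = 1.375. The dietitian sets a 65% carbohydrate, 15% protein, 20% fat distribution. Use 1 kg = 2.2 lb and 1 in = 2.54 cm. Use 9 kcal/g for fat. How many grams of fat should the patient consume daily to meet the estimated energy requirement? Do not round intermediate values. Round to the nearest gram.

Convert to metric: weight = 310 ÷ 2.2 = 140.9091 kg; height = 79 × 2.54 = 200.66 cm.
Mifflin-St Jeor (female): BMR = 10(140.9091) + 6.25(200.66) − 5(58) − 161 = 1409.0909 + 1254.125 − 290 − 161 = 2212.2159 kcal/day.
TEE = 2212.2159 × 1.375 = 3041.7969 kcal/day.
Fat energy = 20% × 3041.7969 = 608.3594 kcal.
Fat = 608.3594 ÷ 9 kcal/g = 67.5955 g.

68 g/day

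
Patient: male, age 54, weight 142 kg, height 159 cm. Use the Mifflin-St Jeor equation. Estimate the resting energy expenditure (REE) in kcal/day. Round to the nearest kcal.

2149 kcal/day

Mifflin-St Jeor (male): BMR = 10(142) + 6.25(159) − 5(54) + 5 = 1420 + 993.75 − 270 + 5 = 2148.75 kcal/day.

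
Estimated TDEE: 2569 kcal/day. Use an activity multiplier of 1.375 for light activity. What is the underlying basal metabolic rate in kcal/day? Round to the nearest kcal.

BMR = TEE ÷ activity factor = 2569 ÷ 1.375 = 1868.3636 kcal/day.

1868 kcal/day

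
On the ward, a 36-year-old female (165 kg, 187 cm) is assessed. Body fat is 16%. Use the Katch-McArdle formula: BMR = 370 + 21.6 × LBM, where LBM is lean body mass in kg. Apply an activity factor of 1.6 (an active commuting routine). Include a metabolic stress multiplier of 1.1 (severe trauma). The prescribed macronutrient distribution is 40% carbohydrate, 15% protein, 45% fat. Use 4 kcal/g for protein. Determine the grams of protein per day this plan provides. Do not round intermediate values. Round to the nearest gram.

222 g/day

LBM = 165 × (1 − 0.16) = 138.6 kg. Katch-McArdle: BMR = 370 + 21.6 × 138.6 = 3363.76 kcal/day.
TEE = 3363.76 × 1.6 = 5382.016 kcal/day.
With stress factor 1.1: 5382.016 × 1.1 = 5920.2176 kcal/day.
Protein energy = 15% × 5920.2176 = 888.0326 kcal.
Protein = 888.0326 ÷ 4 kcal/g = 222.0082 g.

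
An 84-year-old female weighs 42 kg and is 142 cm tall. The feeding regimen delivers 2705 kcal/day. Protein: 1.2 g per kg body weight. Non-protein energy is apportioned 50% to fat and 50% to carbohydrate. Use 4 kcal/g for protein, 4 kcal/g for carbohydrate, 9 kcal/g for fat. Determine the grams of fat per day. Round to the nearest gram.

139 g/day

Protein = 1.2 × 42 = 50.4 g → 50.4 × 4 = 201.6 kcal.
Non-protein calories = 2705 − 201.6 = 2503.4 kcal.
Fat: 50% × 2503.4 = 1251.7 kcal; carbohydrate: 1251.7 kcal.
Fat: 1251.7 kcal ÷ 9 kcal/g = 139.0778 g.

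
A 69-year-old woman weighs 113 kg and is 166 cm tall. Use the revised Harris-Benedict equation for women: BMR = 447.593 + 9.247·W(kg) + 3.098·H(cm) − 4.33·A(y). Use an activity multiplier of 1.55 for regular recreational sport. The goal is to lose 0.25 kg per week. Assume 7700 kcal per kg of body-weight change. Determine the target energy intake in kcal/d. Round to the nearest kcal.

Harris-Benedict: BMR = 447.593 + 9.247(113) + 3.098(166) − 4.33(69) = 1708.002 kcal/day.
TEE = 1708.002 × 1.55 = 2647.4031 kcal/day.
Required daily deficit = 0.25 × 7700 ÷ 7 = 275 kcal/day.
Target intake = 2647.4031 − 275 = 2372.4031 kcal/day.

2372 kcal/d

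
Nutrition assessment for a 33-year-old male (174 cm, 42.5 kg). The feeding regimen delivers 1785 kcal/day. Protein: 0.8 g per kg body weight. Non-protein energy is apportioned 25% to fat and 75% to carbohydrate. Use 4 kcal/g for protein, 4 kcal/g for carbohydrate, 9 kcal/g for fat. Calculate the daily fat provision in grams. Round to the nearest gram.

Protein = 0.8 × 42.5 = 34 g → 34 × 4 = 136 kcal.
Non-protein calories = 1785 − 136 = 1649 kcal.
Fat: 25% × 1649 = 412.25 kcal; carbohydrate: 1236.75 kcal.
Fat: 412.25 kcal ÷ 9 kcal/g = 45.8056 g.

46 g/day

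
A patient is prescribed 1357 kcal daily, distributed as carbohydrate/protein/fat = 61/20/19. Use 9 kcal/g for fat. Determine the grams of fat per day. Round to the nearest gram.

29 g/day

Fat energy = 19% × 1357 = 257.83 kcal.
At 9 kcal/g: 257.83 ÷ 9 = 28.6478 g.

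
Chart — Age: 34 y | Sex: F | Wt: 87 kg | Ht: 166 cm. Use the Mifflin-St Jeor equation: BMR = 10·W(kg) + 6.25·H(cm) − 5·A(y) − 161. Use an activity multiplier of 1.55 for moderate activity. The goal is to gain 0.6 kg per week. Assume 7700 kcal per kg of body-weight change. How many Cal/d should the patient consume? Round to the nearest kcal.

Mifflin-St Jeor (female): BMR = 10(87) + 6.25(166) − 5(34) − 161 = 870 + 1037.5 − 170 − 161 = 1576.5 kcal/day.
TEE = 1576.5 × 1.55 = 2443.575 kcal/day.
Required daily surplus = 0.6 × 7700 ÷ 7 = 660 kcal/day.
Target intake = 2443.575 + 660 = 3103.575 kcal/day.

3104 Cal/d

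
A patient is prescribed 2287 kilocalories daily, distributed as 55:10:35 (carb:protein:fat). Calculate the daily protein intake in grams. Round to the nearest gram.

Protein energy = 10% × 2287 = 228.7 kcal.
At 4 kcal/g: 228.7 ÷ 4 = 57.175 g.

57 g/day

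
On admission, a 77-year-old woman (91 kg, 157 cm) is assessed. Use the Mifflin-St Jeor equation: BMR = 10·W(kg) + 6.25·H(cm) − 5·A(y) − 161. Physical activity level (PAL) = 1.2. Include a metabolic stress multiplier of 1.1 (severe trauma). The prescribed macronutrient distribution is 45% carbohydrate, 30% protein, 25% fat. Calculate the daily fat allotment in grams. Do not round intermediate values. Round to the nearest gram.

49 g/day

Mifflin-St Jeor (female): BMR = 10(91) + 6.25(157) − 5(77) − 161 = 910 + 981.25 − 385 − 161 = 1345.25 kcal/day.
TEE = 1345.25 × 1.2 = 1614.3 kcal/day.
With stress factor 1.1: 1614.3 × 1.1 = 1775.73 kcal/day.
Fat energy = 25% × 1775.73 = 443.9325 kcal.
Fat = 443.9325 ÷ 9 kcal/g = 49.3258 g.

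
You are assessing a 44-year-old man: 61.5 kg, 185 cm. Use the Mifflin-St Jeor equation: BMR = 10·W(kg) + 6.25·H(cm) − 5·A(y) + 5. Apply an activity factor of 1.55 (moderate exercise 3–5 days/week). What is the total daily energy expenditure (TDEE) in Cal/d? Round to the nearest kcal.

Mifflin-St Jeor (male): BMR = 10(61.5) + 6.25(185) − 5(44) + 5 = 615 + 1156.25 − 220 + 5 = 1556.25 kcal/day.
TEE = BMR × activity factor = 1556.25 × 1.55 = 2412.1875 kcal/day.

2412 Cal/d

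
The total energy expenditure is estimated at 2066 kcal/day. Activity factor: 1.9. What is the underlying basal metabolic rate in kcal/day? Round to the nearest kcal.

BMR = TEE ÷ activity factor = 2066 ÷ 1.9 = 1087.3684 kcal/day.

1087 kcal/day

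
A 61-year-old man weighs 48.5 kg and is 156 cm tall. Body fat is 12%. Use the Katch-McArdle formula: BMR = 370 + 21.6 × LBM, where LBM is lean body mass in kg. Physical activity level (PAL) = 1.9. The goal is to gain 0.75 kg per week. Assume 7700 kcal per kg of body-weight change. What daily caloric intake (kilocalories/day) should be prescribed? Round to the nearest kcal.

3280 kilocalories/day

LBM = 48.5 × (1 − 0.12) = 42.68 kg. Katch-McArdle: BMR = 370 + 21.6 × 42.68 = 1291.888 kcal/day.
TEE = 1291.888 × 1.9 = 2454.5872 kcal/day.
Required daily surplus = 0.75 × 7700 ÷ 7 = 825 kcal/day.
Target intake = 2454.5872 + 825 = 3279.5872 kcal/day.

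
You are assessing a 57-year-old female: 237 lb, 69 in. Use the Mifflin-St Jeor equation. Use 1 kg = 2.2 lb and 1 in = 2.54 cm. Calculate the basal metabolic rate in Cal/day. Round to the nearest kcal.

Convert to metric: weight = 237 ÷ 2.2 = 107.7273 kg; height = 69 × 2.54 = 175.26 cm.
Mifflin-St Jeor (female): BMR = 10(107.7273) + 6.25(175.26) − 5(57) − 161 = 1077.2727 + 1095.375 − 285 − 161 = 1726.6477 kcal/day.

1727 Cal/day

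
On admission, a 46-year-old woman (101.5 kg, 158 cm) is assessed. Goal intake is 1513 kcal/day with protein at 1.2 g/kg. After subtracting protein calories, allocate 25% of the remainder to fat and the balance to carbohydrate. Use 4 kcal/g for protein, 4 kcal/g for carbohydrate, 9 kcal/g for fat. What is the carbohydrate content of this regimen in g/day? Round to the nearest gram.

192 g/day

Protein = 1.2 × 101.5 = 121.8 g → 121.8 × 4 = 487.2 kcal.
Non-protein calories = 1513 − 487.2 = 1025.8 kcal.
Fat: 25% × 1025.8 = 256.45 kcal; carbohydrate: 769.35 kcal.
Carbohydrate: 769.35 kcal ÷ 4 kcal/g = 192.3375 g.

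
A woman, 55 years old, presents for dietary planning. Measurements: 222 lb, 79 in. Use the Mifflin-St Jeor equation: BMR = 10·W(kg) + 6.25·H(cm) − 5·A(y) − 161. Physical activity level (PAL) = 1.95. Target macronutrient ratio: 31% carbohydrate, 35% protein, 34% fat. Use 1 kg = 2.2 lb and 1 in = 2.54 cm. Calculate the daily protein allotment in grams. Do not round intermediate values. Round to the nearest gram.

312 g/day

Convert to metric: weight = 222 ÷ 2.2 = 100.9091 kg; height = 79 × 2.54 = 200.66 cm.
Mifflin-St Jeor (female): BMR = 10(100.9091) + 6.25(200.66) − 5(55) − 161 = 1009.0909 + 1254.125 − 275 − 161 = 1827.2159 kcal/day.
TEE = 1827.2159 × 1.95 = 3563.071 kcal/day.
Protein energy = 35% × 3563.071 = 1247.0749 kcal.
Protein = 1247.0749 ÷ 4 kcal/g = 311.7687 g.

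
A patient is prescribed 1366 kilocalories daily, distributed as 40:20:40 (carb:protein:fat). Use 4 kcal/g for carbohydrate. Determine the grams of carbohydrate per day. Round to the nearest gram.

Carbohydrate energy = 40% × 1366 = 546.4 kcal.
At 4 kcal/g: 546.4 ÷ 4 = 136.6 g.

137 g/day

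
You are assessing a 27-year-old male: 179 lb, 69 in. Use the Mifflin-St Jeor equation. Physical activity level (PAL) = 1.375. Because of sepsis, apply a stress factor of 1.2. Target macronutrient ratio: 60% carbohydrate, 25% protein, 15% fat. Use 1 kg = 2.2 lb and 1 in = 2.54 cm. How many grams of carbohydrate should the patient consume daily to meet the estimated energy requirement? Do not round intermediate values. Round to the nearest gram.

Convert to metric: weight = 179 ÷ 2.2 = 81.3636 kg; height = 69 × 2.54 = 175.26 cm.
Mifflin-St Jeor (male): BMR = 10(81.3636) + 6.25(175.26) − 5(27) + 5 = 813.6364 + 1095.375 − 135 + 5 = 1779.0114 kcal/day.
TEE = 1779.0114 × 1.375 = 2446.1406 kcal/day.
With stress factor 1.2: 2446.1406 × 1.2 = 2935.3688 kcal/day.
Carbohydrate energy = 60% × 2935.3688 = 1761.2213 kcal.
Carbohydrate = 1761.2213 ÷ 4 kcal/g = 440.3053 g.

440 g/day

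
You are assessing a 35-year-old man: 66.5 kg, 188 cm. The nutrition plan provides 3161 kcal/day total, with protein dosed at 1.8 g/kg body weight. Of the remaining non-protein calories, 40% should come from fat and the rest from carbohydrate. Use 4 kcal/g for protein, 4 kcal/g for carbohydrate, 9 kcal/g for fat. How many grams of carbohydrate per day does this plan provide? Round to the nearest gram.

Protein = 1.8 × 66.5 = 119.7 g → 119.7 × 4 = 478.8 kcal.
Non-protein calories = 3161 − 478.8 = 2682.2 kcal.
Fat: 40% × 2682.2 = 1072.88 kcal; carbohydrate: 1609.32 kcal.
Carbohydrate: 1609.32 kcal ÷ 4 kcal/g = 402.33 g.

402 g/day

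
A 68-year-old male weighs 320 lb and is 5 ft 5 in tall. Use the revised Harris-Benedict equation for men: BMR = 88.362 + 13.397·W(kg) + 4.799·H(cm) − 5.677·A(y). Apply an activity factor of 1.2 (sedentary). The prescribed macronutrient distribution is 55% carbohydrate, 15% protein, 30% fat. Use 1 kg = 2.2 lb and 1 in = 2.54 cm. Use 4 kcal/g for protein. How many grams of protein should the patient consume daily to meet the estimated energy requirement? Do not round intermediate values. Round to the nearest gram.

110 g/day

Convert to metric: weight = 320 ÷ 2.2 = 145.4545 kg; height = (5×12 + 5) × 2.54 = 65 × 2.54 = 165.1 cm.
Harris-Benedict: BMR = 88.362 + 13.397(145.4545) + 4.799(165.1) − 5.677(68) = 2443.2954 kcal/day.
TEE = 2443.2954 × 1.2 = 2931.9545 kcal/day.
Protein energy = 15% × 2931.9545 = 439.7932 kcal.
Protein = 439.7932 ÷ 4 kcal/g = 109.9483 g.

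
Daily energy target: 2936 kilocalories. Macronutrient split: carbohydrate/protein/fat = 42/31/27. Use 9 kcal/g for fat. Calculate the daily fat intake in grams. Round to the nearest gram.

Fat energy = 27% × 2936 = 792.72 kcal.
At 9 kcal/g: 792.72 ÷ 9 = 88.08 g.

88 g/day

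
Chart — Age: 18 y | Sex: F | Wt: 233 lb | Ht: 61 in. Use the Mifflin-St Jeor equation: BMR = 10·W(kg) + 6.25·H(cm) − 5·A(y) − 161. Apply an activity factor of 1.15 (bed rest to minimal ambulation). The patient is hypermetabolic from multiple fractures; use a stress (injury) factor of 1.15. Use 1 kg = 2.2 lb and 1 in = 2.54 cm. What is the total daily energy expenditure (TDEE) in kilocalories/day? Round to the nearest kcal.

2349 kilocalories/day

Convert to metric: weight = 233 ÷ 2.2 = 105.9091 kg; height = 61 × 2.54 = 154.94 cm.
Mifflin-St Jeor (female): BMR = 10(105.9091) + 6.25(154.94) − 5(18) − 161 = 1059.0909 + 968.375 − 90 − 161 = 1776.4659 kcal/day.
TEE = BMR × activity factor = 1776.4659 × 1.15 = 2042.9358 kcal/day.
Apply stress factor: 2042.9358 × 1.15 = 2349.3762 kcal/day.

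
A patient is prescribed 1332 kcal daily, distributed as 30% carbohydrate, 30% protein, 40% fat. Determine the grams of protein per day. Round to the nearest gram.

Protein energy = 30% × 1332 = 399.6 kcal.
At 4 kcal/g: 399.6 ÷ 4 = 99.9 g.

100 g/day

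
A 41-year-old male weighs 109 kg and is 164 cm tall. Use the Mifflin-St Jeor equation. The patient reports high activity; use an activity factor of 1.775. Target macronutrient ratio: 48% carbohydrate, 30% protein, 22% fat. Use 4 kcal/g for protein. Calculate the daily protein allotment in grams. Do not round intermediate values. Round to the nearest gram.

Mifflin-St Jeor (male): BMR = 10(109) + 6.25(164) − 5(41) + 5 = 1090 + 1025 − 205 + 5 = 1915 kcal/day.
TEE = 1915 × 1.775 = 3399.125 kcal/day.
Protein energy = 30% × 3399.125 = 1019.7375 kcal.
Protein = 1019.7375 ÷ 4 kcal/g = 254.9344 g.

255 g/day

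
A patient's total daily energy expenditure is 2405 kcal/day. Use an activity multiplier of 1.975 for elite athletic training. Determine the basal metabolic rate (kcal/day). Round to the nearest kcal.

1218 kcal/day

BMR = TEE ÷ activity factor = 2405 ÷ 1.975 = 1217.7215 kcal/day.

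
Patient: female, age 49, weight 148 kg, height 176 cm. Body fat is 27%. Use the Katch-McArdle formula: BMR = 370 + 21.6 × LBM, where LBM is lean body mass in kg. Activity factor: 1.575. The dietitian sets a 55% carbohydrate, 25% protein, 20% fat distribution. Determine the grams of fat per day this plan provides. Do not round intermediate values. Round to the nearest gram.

LBM = 148 × (1 − 0.27) = 108.04 kg. Katch-McArdle: BMR = 370 + 21.6 × 108.04 = 2703.664 kcal/day.
TEE = 2703.664 × 1.575 = 4258.2708 kcal/day.
Fat energy = 20% × 4258.2708 = 851.6542 kcal.
Fat = 851.6542 ÷ 9 kcal/g = 94.6282 g.

95 g/day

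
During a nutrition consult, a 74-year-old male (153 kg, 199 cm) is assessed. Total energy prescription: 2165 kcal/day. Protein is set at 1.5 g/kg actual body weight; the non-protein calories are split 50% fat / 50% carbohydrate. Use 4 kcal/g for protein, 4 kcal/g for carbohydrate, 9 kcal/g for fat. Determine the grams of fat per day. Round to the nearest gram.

Protein = 1.5 × 153 = 229.5 g → 229.5 × 4 = 918 kcal.
Non-protein calories = 2165 − 918 = 1247 kcal.
Fat: 50% × 1247 = 623.5 kcal; carbohydrate: 623.5 kcal.
Fat: 623.5 kcal ÷ 9 kcal/g = 69.2778 g.

69 g/day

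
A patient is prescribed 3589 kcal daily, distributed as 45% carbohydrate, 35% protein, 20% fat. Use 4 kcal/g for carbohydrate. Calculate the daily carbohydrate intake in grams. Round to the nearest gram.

404 g/day

Carbohydrate energy = 45% × 3589 = 1615.05 kcal.
At 4 kcal/g: 1615.05 ÷ 4 = 403.7625 g.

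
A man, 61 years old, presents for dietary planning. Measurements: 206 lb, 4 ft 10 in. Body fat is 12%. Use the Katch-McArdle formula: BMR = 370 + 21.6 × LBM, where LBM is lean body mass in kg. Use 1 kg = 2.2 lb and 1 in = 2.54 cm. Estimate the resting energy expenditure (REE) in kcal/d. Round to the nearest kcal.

Convert to metric: weight = 206 ÷ 2.2 = 93.6364 kg; height = (4×12 + 10) × 2.54 = 58 × 2.54 = 147.32 cm.
LBM = 93.6364 × (1 − 0.12) = 82.4 kg. Katch-McArdle: BMR = 370 + 21.6 × 82.4 = 2149.84 kcal/day.

2150 kcal/d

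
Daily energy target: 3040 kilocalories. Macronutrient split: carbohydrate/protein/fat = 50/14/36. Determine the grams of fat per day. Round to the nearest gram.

Fat energy = 36% × 3040 = 1094.4 kcal.
At 9 kcal/g: 1094.4 ÷ 9 = 121.6 g.

122 g/day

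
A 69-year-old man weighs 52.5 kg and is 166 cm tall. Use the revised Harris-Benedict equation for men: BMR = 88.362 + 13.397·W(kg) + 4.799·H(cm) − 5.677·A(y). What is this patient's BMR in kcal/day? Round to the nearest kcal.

Harris-Benedict: BMR = 88.362 + 13.397(52.5) + 4.799(166) − 5.677(69) = 1196.6255 kcal/day.

1197 kcal/day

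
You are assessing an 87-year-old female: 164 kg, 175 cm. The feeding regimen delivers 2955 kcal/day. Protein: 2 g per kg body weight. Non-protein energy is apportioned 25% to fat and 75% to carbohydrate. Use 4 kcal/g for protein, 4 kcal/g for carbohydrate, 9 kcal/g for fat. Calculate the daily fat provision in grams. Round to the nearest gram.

Protein = 2 × 164 = 328 g → 328 × 4 = 1312 kcal.
Non-protein calories = 2955 − 1312 = 1643 kcal.
Fat: 25% × 1643 = 410.75 kcal; carbohydrate: 1232.25 kcal.
Fat: 410.75 kcal ÷ 9 kcal/g = 45.6389 g.

46 g/day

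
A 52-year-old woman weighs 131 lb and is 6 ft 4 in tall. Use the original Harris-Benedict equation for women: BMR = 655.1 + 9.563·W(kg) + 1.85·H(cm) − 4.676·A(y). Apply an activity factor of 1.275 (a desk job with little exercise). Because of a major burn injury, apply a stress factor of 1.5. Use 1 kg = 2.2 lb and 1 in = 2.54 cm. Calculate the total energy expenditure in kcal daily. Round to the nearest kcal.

2560 kcal daily

Convert to metric: weight = 131 ÷ 2.2 = 59.5455 kg; height = (6×12 + 4) × 2.54 = 76 × 2.54 = 193.04 cm.
Harris-Benedict: BMR = 655.1 + 9.563(59.5455) + 1.85(193.04) − 4.676(52) = 1338.5052 kcal/day.
TEE = BMR × activity factor = 1338.5052 × 1.275 = 1706.5941 kcal/day.
Apply stress factor: 1706.5941 × 1.5 = 2559.8912 kcal/day.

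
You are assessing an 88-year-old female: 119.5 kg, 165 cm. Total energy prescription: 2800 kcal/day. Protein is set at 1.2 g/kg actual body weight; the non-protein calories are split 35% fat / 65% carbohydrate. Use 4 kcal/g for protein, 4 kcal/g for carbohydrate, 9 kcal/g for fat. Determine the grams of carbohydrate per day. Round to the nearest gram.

Protein = 1.2 × 119.5 = 143.4 g → 143.4 × 4 = 573.6 kcal.
Non-protein calories = 2800 − 573.6 = 2226.4 kcal.
Fat: 35% × 2226.4 = 779.24 kcal; carbohydrate: 1447.16 kcal.
Carbohydrate: 1447.16 kcal ÷ 4 kcal/g = 361.79 g.

362 g/day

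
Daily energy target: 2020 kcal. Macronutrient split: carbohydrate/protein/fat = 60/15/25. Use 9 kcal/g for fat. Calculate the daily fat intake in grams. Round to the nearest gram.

Fat energy = 25% × 2020 = 505 kcal.
At 9 kcal/g: 505 ÷ 9 = 56.1111 g.

56 g/day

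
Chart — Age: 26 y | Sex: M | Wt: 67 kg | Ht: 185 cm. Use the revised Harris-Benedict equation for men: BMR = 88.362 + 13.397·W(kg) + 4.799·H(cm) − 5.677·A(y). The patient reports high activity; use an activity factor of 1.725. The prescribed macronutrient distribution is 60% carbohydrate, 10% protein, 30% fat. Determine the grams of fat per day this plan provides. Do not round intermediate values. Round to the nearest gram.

99 g/day

Harris-Benedict: BMR = 88.362 + 13.397(67) + 4.799(185) − 5.677(26) = 1726.174 kcal/day.
TEE = 1726.174 × 1.725 = 2977.6502 kcal/day.
Fat energy = 30% × 2977.6502 = 893.295 kcal.
Fat = 893.295 ÷ 9 kcal/g = 99.255 g.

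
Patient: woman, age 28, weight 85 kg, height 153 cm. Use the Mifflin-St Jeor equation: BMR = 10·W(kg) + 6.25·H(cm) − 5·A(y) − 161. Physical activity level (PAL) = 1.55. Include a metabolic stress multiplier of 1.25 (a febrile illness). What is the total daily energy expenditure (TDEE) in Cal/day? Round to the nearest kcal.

2916 Cal/day

Mifflin-St Jeor (female): BMR = 10(85) + 6.25(153) − 5(28) − 161 = 850 + 956.25 − 140 − 161 = 1505.25 kcal/day.
TEE = BMR × activity factor = 1505.25 × 1.55 = 2333.1375 kcal/day.
Apply stress factor: 2333.1375 × 1.25 = 2916.4219 kcal/day.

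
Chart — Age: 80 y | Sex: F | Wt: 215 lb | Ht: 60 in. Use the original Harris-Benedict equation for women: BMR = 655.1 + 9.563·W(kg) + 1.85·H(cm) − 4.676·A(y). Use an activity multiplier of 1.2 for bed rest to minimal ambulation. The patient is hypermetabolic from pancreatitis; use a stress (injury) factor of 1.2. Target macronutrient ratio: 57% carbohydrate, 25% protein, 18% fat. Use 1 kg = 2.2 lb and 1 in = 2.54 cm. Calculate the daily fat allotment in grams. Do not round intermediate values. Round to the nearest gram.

43 g/day

Convert to metric: weight = 215 ÷ 2.2 = 97.7273 kg; height = 60 × 2.54 = 152.4 cm.
Harris-Benedict: BMR = 655.1 + 9.563(97.7273) + 1.85(152.4) − 4.676(80) = 1497.5259 kcal/day.
TEE = 1497.5259 × 1.2 = 1797.0311 kcal/day.
With stress factor 1.2: 1797.0311 × 1.2 = 2156.4373 kcal/day.
Fat energy = 18% × 2156.4373 = 388.1587 kcal.
Fat = 388.1587 ÷ 9 kcal/g = 43.1287 g.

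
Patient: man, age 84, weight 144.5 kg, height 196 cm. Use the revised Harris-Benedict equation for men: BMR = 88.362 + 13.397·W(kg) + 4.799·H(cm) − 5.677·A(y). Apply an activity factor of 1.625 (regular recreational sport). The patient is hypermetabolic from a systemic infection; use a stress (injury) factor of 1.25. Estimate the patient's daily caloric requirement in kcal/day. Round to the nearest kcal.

Harris-Benedict: BMR = 88.362 + 13.397(144.5) + 4.799(196) − 5.677(84) = 2487.9645 kcal/day.
TEE = BMR × activity factor = 2487.9645 × 1.625 = 4042.9423 kcal/day.
Apply stress factor: 4042.9423 × 1.25 = 5053.6779 kcal/day.

5054 kcal/day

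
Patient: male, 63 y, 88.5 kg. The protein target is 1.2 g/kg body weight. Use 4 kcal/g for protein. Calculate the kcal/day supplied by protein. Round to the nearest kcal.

Protein = 1.2 g/kg × 88.5 kg = 106.2 g/day.
Protein energy = 106.2 g × 4 kcal/g = 424.8 kcal/day.

425 kcal/day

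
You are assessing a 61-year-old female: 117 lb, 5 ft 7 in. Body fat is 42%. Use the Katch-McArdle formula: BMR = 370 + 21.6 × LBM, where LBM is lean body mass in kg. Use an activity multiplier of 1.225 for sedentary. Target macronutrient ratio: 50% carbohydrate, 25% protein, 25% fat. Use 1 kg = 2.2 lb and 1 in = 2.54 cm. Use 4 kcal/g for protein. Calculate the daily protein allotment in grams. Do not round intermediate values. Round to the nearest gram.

79 g/day

Convert to metric: weight = 117 ÷ 2.2 = 53.1818 kg; height = (5×12 + 7) × 2.54 = 67 × 2.54 = 170.18 cm.
LBM = 53.1818 × (1 − 0.42) = 30.8455 kg. Katch-McArdle: BMR = 370 + 21.6 × 30.8455 = 1036.2618 kcal/day.
TEE = 1036.2618 × 1.225 = 1269.4207 kcal/day.
Protein energy = 25% × 1269.4207 = 317.3552 kcal.
Protein = 317.3552 ÷ 4 kcal/g = 79.3388 g.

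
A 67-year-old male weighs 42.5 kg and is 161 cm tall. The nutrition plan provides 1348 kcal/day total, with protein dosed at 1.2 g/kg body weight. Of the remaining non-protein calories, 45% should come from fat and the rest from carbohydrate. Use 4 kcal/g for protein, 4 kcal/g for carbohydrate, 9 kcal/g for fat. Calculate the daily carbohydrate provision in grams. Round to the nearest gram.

157 g/day

Protein = 1.2 × 42.5 = 51 g → 51 × 4 = 204 kcal.
Non-protein calories = 1348 − 204 = 1144 kcal.
Fat: 45% × 1144 = 514.8 kcal; carbohydrate: 629.2 kcal.
Carbohydrate: 629.2 kcal ÷ 4 kcal/g = 157.3 g.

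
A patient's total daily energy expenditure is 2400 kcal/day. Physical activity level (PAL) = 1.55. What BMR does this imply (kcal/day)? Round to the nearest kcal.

1548 kcal/day

BMR = TEE ÷ activity factor = 2400 ÷ 1.55 = 1548.3871 kcal/day.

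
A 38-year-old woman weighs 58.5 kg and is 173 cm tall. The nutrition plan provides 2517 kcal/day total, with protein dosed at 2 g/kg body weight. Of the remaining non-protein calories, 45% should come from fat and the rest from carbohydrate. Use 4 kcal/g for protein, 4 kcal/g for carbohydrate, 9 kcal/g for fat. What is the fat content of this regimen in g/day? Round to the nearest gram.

102 g/day

Protein = 2 × 58.5 = 117 g → 117 × 4 = 468 kcal.
Non-protein calories = 2517 − 468 = 2049 kcal.
Fat: 45% × 2049 = 922.05 kcal; carbohydrate: 1126.95 kcal.
Fat: 922.05 kcal ÷ 9 kcal/g = 102.45 g.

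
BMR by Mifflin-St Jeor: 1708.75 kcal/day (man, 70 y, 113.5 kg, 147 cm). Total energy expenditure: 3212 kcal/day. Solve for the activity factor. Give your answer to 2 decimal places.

Activity factor = TEE ÷ BMR = 3212 ÷ 1708.75 = 1.88.

1.88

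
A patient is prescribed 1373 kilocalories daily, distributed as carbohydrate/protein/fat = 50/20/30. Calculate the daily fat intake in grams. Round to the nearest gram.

Fat energy = 30% × 1373 = 411.9 kcal.
At 9 kcal/g: 411.9 ÷ 9 = 45.7667 g.

46 g/day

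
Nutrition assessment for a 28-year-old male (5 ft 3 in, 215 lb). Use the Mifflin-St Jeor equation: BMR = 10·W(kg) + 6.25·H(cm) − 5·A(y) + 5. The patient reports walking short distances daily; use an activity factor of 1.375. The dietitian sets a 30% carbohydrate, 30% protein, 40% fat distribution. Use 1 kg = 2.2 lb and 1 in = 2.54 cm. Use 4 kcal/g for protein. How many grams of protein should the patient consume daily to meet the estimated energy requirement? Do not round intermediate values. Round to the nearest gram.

Convert to metric: weight = 215 ÷ 2.2 = 97.7273 kg; height = (5×12 + 3) × 2.54 = 63 × 2.54 = 160.02 cm.
Mifflin-St Jeor (male): BMR = 10(97.7273) + 6.25(160.02) − 5(28) + 5 = 977.2727 + 1000.125 − 140 + 5 = 1842.3977 kcal/day.
TEE = 1842.3977 × 1.375 = 2533.2969 kcal/day.
Protein energy = 30% × 2533.2969 = 759.9891 kcal.
Protein = 759.9891 ÷ 4 kcal/g = 189.9973 g.

190 g/day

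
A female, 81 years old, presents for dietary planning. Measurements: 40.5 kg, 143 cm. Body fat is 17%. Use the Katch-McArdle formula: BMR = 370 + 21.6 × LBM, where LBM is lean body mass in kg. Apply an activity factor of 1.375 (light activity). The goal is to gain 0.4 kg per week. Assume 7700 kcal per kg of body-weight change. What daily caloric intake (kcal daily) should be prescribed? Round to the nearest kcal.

LBM = 40.5 × (1 − 0.17) = 33.615 kg. Katch-McArdle: BMR = 370 + 21.6 × 33.615 = 1096.084 kcal/day.
TEE = 1096.084 × 1.375 = 1507.1155 kcal/day.
Required daily surplus = 0.4 × 7700 ÷ 7 = 440 kcal/day.
Target intake = 1507.1155 + 440 = 1947.1155 kcal/day.

1947 kcal daily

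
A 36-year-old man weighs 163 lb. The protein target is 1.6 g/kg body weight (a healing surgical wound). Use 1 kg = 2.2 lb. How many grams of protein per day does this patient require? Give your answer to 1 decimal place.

Weight in kg = 163 ÷ 2.2 = 74.0909 kg.
Protein = 1.6 g/kg × 74.0909 kg = 118.5455 g/day.

118.5 g/day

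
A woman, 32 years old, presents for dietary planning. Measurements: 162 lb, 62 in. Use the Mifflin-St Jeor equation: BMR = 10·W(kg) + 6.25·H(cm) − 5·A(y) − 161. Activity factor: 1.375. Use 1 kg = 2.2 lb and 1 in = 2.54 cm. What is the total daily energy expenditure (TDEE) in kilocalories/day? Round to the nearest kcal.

1924 kilocalories/day

Convert to metric: weight = 162 ÷ 2.2 = 73.6364 kg; height = 62 × 2.54 = 157.48 cm.
Mifflin-St Jeor (female): BMR = 10(73.6364) + 6.25(157.48) − 5(32) − 161 = 736.3636 + 984.25 − 160 − 161 = 1399.6136 kcal/day.
TEE = BMR × activity factor = 1399.6136 × 1.375 = 1924.4688 kcal/day.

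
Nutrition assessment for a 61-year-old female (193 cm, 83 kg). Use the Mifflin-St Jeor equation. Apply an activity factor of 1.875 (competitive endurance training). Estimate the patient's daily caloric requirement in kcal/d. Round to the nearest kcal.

2944 kcal/d

Mifflin-St Jeor (female): BMR = 10(83) + 6.25(193) − 5(61) − 161 = 830 + 1206.25 − 305 − 161 = 1570.25 kcal/day.
TEE = BMR × activity factor = 1570.25 × 1.875 = 2944.2188 kcal/day.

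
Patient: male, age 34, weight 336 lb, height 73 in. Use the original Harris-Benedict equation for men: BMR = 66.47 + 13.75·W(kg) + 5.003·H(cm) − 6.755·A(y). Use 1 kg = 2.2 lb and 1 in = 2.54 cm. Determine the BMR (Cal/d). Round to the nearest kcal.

Convert to metric: weight = 336 ÷ 2.2 = 152.7273 kg; height = 73 × 2.54 = 185.42 cm.
Harris-Benedict: BMR = 66.47 + 13.75(152.7273) + 5.003(185.42) − 6.755(34) = 2864.4563 kcal/day.

2864 Cal/d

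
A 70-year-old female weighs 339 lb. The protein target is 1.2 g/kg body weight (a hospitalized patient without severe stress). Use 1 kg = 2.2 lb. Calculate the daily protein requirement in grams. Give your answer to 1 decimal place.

184.9 g/day

Weight in kg = 339 ÷ 2.2 = 154.0909 kg.
Protein = 1.2 g/kg × 154.0909 kg = 184.9091 g/day.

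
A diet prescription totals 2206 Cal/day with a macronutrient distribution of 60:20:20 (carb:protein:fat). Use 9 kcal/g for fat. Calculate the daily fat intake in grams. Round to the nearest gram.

49 g/day

Fat energy = 20% × 2206 = 441.2 kcal.
At 9 kcal/g: 441.2 ÷ 9 = 49.0222 g.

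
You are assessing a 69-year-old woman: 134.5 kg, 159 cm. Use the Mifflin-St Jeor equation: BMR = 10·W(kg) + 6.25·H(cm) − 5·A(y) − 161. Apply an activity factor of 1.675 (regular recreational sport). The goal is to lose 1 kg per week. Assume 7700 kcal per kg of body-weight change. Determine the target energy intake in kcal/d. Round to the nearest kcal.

1970 kcal/d

Mifflin-St Jeor (female): BMR = 10(134.5) + 6.25(159) − 5(69) − 161 = 1345 + 993.75 − 345 − 161 = 1832.75 kcal/day.
TEE = 1832.75 × 1.675 = 3069.8563 kcal/day.
Required daily deficit = 1 × 7700 ÷ 7 = 1100 kcal/day.
Target intake = 3069.8563 − 1100 = 1969.8563 kcal/day.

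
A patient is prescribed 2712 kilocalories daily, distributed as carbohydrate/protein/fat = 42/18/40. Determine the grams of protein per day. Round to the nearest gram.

122 g/day

Protein energy = 18% × 2712 = 488.16 kcal.
At 4 kcal/g: 488.16 ÷ 4 = 122.04 g.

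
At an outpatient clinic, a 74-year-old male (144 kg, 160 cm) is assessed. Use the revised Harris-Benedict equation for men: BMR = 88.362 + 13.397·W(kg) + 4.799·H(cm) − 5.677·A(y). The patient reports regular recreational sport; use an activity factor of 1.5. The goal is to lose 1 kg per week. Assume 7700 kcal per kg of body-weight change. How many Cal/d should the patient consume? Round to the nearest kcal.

2448 Cal/d

Harris-Benedict: BMR = 88.362 + 13.397(144) + 4.799(160) − 5.677(74) = 2365.272 kcal/day.
TEE = 2365.272 × 1.5 = 3547.908 kcal/day.
Required daily deficit = 1 × 7700 ÷ 7 = 1100 kcal/day.
Target intake = 3547.908 − 1100 = 2447.908 kcal/day.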